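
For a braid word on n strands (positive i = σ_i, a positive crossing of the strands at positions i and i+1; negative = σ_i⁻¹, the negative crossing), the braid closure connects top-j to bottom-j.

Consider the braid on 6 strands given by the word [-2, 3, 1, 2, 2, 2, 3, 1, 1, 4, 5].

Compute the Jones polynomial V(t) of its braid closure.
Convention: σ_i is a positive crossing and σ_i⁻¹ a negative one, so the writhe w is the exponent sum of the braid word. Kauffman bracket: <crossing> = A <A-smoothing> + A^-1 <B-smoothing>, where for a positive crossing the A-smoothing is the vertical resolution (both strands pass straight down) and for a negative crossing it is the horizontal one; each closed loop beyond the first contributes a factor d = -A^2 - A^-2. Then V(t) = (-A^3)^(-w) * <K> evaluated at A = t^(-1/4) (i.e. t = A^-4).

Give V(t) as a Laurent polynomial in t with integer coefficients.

The presented braid s2^-1 s3 s1 s2 s2 s2 s3 s1 s1 s4 s5 on 6 strands reduces by inverse Markov moves (closure unchanged at each step):
  Destabilize: the word has the form β·s5 where s5 occurs only as the final letter (β ∈ B_5); drop it and the last strand → 5 strands.
  Destabilize: the word has the form β·s4 where s4 occurs only as the final letter (β ∈ B_4); drop it and the last strand → 4 strands.
Reduced to β = s2^-1 s3 s1 s2 s2 s2 s3 s1 s1 on 4 strands, 9 crossings.
Compute on β:
Braid: s2^-1 s3 s1 s2 s2 s2 s3 s1 s1 on 4 strands, 9 crossings.
Writhe w = (#positive) - (#negative) = 8 - 1 = 7.
State-sum expansion of <K>. There are 2^9 = 512 states.
For each crossing: s=0 is the vertical smoothing, s=1 horizontal. Crossing k contributes A^(sign_k * (1 - 2*s_k)); loop factor d = -A^2 - A^-2.
Tabulate the states by total A-exponent and number of loops L (A-exp: L × count):
  A^9: L=3 ×1
  A^7: L=2 ×5, L=4 ×4
  A^5: L=1 ×6, L=3 ×27, L=5 ×3
  A^3: L=2 ×57, L=4 ×26, L=6 ×1
  A^1: L=1 ×39, L=3 ×77, L=5 ×10
  A^-1: L=2 ×81, L=4 ×44, L=6 ×1
  A^-3: L=3 ×73, L=5 ×11
  A^-5: L=4 ×35, L=6 ×1
  A^-7: L=5 ×9
  A^-9: L=6 ×1
Each group contributes A^e * Σ count * d^(L-1):
Powers of d = -A^2 - A^-2: d^2 = A^4 + 2 + A^-4; d^3 = -A^6 - 3*A^2 - 3*A^-2 - A^-6; d^4 = A^8 + 4*A^4 + 6 + 4*A^-4 + A^-8; d^5 = -A^10 - 5*A^6 - 10*A^2 - 10*A^-2 - 5*A^-6 - A^-10.
  A^9 * (d^2) = A^13 + 2*A^9 + A^5
  A^7 * (5*d + 4*d^3) = -4*A^13 - 17*A^9 - 17*A^5 - 4*A
  A^5 * (6 + 27*d^2 + 3*d^4) = 3*A^13 + 39*A^9 + 78*A^5 + 39*A + 3*A^-3
  A^3 * (57*d + 26*d^3 + d^5) = -A^13 - 31*A^9 - 145*A^5 - 145*A - 31*A^-3 - A^-7
  A^1 * (39 + 77*d^2 + 10*d^4) = 10*A^9 + 117*A^5 + 253*A + 117*A^-3 + 10*A^-7
  A^-1 * (81*d + 44*d^3 + d^5) = -A^9 - 49*A^5 - 223*A - 223*A^-3 - 49*A^-7 - A^-11
  A^-3 * (73*d^2 + 11*d^4) = 11*A^5 + 117*A + 212*A^-3 + 117*A^-7 + 11*A^-11
  A^-5 * (35*d^3 + d^5) = -A^5 - 40*A - 115*A^-3 - 115*A^-7 - 40*A^-11 - A^-15
  A^-7 * (9*d^4) = 9*A + 36*A^-3 + 54*A^-7 + 36*A^-11 + 9*A^-15
  A^-9 * (d^5) = -A - 5*A^-3 - 10*A^-7 - 10*A^-11 - 5*A^-15 - A^-19
Summing the groups: <K> = -A^13 + 2*A^9 - 5*A^5 + 5*A - 6*A^-3 + 6*A^-7 - 4*A^-11 + 3*A^-15 - A^-19
Normalise by the writhe: (-A^3)^(-w) = (-A^3)^(-7) = -A^-21, so f(A) = -A^-21 * <K> = A^-8 - 2*A^-12 + 5*A^-16 - 5*A^-20 + 6*A^-24 - 6*A^-28 + 4*A^-32 - 3*A^-36 + A^-40.
Substitute A = t^(-1/4), i.e. A^e → t^(-e/4): V(t) = t^10 - 3*t^9 + 4*t^8 - 6*t^7 + 6*t^6 - 5*t^5 + 5*t^4 - 2*t^3 + t^2

Answer: t^10 - 3*t^9 + 4*t^8 - 6*t^7 + 6*t^6 - 5*t^5 + 5*t^4 - 2*t^3 + t^2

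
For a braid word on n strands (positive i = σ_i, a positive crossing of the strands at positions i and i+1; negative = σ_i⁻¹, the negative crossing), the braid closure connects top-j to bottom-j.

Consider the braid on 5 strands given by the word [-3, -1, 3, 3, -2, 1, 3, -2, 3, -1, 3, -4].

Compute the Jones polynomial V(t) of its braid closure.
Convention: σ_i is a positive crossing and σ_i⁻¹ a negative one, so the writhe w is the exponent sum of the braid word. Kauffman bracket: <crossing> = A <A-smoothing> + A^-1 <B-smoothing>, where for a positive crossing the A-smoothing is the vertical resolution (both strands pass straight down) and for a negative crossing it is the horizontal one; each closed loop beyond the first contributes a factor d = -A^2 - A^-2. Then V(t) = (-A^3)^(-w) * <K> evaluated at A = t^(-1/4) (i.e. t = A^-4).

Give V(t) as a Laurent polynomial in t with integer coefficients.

The presented braid s3^-1 s1^-1 s3 s3 s2^-1 s1 s3 s2^-1 s3 s1^-1 s3 s4^-1 on 5 strands reduces by inverse Markov moves (closure unchanged at each step):
  Destabilize: the word has the form β·s4^-1 where s4^-1 occurs only as the final letter (β ∈ B_4); drop it and the last strand → 4 strands.
  Deconjugate: the word is γ·β·γ⁻¹ with γ = s3^-1 (prefix) and γ⁻¹ = s3 (suffix); strip both.
Reduced to β = s1^-1 s3 s3 s2^-1 s1 s3 s2^-1 s3 s1^-1 on 4 strands, 9 crossings.
Compute on β:
Braid: s1^-1 s3 s3 s2^-1 s1 s3 s2^-1 s3 s1^-1 on 4 strands, 9 crossings.
Writhe w = (#positive) - (#negative) = 5 - 4 = 1.
State-sum expansion of <K>. There are 2^9 = 512 states.
Each crossing splits two ways (0=vertical, 1=horizontal). The state's weight is A^(#A-smoothings - #B-smoothings) * d^(loops - 1).
Tabulate the states by total A-exponent and number of loops L (A-exp: L × count):
  A^9: L=4 ×1
  A^7: L=3 ×9
  A^5: L=2 ×29, L=4 ×7
  A^3: L=1 ×30, L=3 ×52, L=5 ×2
  A^1: L=2 ×83, L=4 ×43
  A^-1: L=1 ×11, L=3 ×93, L=5 ×22
  A^-3: L=2 ×19, L=4 ×58, L=6 ×7
  A^-5: L=3 ×15, L=5 ×20, L=7 ×1
  A^-7: L=4 ×6, L=6 ×3
  A^-9: L=5 ×1
Each group contributes A^e * Σ count * d^(L-1):
Powers of d = -A^2 - A^-2: d^2 = A^4 + 2 + A^-4; d^3 = -A^6 - 3*A^2 - 3*A^-2 - A^-6; d^4 = A^8 + 4*A^4 + 6 + 4*A^-4 + A^-8; d^5 = -A^10 - 5*A^6 - 10*A^2 - 10*A^-2 - 5*A^-6 - A^-10; d^6 = A^12 + 6*A^8 + 15*A^4 + 20 + 15*A^-4 + 6*A^-8 + A^-12.
  A^9 * (d^3) = -A^15 - 3*A^11 - 3*A^7 - A^3
  A^7 * (9*d^2) = 9*A^11 + 18*A^7 + 9*A^3
  A^5 * (29*d + 7*d^3) = -7*A^11 - 50*A^7 - 50*A^3 - 7*A^-1
  A^3 * (30 + 52*d^2 + 2*d^4) = 2*A^11 + 60*A^7 + 146*A^3 + 60*A^-1 + 2*A^-5
  A^1 * (83*d + 43*d^3) = -43*A^7 - 212*A^3 - 212*A^-1 - 43*A^-5
  A^-1 * (11 + 93*d^2 + 22*d^4) = 22*A^7 + 181*A^3 + 329*A^-1 + 181*A^-5 + 22*A^-9
  A^-3 * (19*d + 58*d^3 + 7*d^5) = -7*A^7 - 93*A^3 - 263*A^-1 - 263*A^-5 - 93*A^-9 - 7*A^-13
  A^-5 * (15*d^2 + 20*d^4 + d^6) = A^7 + 26*A^3 + 110*A^-1 + 170*A^-5 + 110*A^-9 + 26*A^-13 + A^-17
  A^-7 * (6*d^3 + 3*d^5) = -3*A^3 - 21*A^-1 - 48*A^-5 - 48*A^-9 - 21*A^-13 - 3*A^-17
  A^-9 * (d^4) = A^-1 + 4*A^-5 + 6*A^-9 + 4*A^-13 + A^-17
Summing the groups: <K> = -A^15 + A^11 - 2*A^7 + 3*A^3 - 3*A^-1 + 3*A^-5 - 3*A^-9 + 2*A^-13 - A^-17
Normalise by the writhe: (-A^3)^(-w) = (-A^3)^(-1) = -A^-3, so f(A) = -A^-3 * <K> = A^12 - A^8 + 2*A^4 - 3 + 3*A^-4 - 3*A^-8 + 3*A^-12 - 2*A^-16 + A^-20.
Substitute A = t^(-1/4), i.e. A^e → t^(-e/4): V(t) = t^5 - 2*t^4 + 3*t^3 - 3*t^2 + 3*t - 3 + 2*t^-1 - t^-2 + t^-3

Answer: t^5 - 2*t^4 + 3*t^3 - 3*t^2 + 3*t - 3 + 2*t^-1 - t^-2 + t^-3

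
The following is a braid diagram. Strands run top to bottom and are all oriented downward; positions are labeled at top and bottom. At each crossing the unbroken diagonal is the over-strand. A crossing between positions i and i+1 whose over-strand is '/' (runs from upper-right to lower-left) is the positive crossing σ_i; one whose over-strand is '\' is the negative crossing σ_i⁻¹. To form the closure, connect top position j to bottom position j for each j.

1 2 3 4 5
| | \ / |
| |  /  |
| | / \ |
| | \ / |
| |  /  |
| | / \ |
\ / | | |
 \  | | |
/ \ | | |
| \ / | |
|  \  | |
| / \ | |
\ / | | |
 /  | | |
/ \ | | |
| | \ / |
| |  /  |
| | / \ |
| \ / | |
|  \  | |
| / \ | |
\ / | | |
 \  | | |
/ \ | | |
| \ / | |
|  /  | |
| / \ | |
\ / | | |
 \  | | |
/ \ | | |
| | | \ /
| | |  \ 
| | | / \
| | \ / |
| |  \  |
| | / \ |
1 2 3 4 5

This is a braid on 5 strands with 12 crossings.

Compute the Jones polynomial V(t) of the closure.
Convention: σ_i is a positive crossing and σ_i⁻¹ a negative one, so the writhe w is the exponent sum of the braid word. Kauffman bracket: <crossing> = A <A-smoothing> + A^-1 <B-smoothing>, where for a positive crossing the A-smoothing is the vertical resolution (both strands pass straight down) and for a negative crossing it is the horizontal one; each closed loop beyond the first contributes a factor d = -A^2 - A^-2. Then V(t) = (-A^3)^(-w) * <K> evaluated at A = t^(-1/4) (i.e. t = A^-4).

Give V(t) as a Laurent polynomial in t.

Reading the diagram top to bottom ('/'-over between positions i,i+1 = s_i, '\'-over = s_i^-1): braid word = s3 s3 s1^-1 s2^-1 s1 s3 s2^-1 s1^-1 s2 s1^-1 s4^-1 s3^-1.
The presented braid s3 s3 s1^-1 s2^-1 s1 s3 s2^-1 s1^-1 s2 s1^-1 s4^-1 s3^-1 on 5 strands reduces by inverse Markov moves (closure unchanged at each step):
  Deconjugate: the word is γ·β·γ⁻¹ with γ = s3 (prefix) and γ⁻¹ = s3^-1 (suffix); strip both.
  Destabilize: the word has the form β·s4^-1 where s4^-1 occurs only as the final letter (β ∈ B_4); drop it and the last strand → 4 strands.
Reduced to β = s3 s1^-1 s2^-1 s1 s3 s2^-1 s1^-1 s2 s1^-1 on 4 strands, 9 crossings.
Compute on β:
Braid: s3 s1^-1 s2^-1 s1 s3 s2^-1 s1^-1 s2 s1^-1 on 4 strands, 9 crossings.
Writhe w = (#positive) - (#negative) = 4 - 5 = -1.
Computing the Kauffman bracket via state sum. There are 2^9 = 512 states.
For each crossing: s=0 is the vertical smoothing, s=1 horizontal. Crossing k contributes A^(sign_k * (1 - 2*s_k)); loop factor d = -A^2 - A^-2.
Tabulate the states by total A-exponent and number of loops L (A-exp: L × count):
  A^9: L=5 ×1
  A^7: L=4 ×9
  A^5: L=3 ×32, L=5 ×4
  A^3: L=2 ×53, L=4 ×30, L=6 ×1
  A^1: L=1 ×35, L=3 ×80, L=5 ×11
  A^-1: L=2 ×86, L=4 ×39, L=6 ×1
  A^-3: L=1 ×21, L=3 ×58, L=5 ×5
  A^-5: L=2 ×26, L=4 ×10
  A^-7: L=1 ×3, L=3 ×6
  A^-9: L=2 ×1
Each group contributes A^e * Σ count * d^(L-1):
Powers of d = -A^2 - A^-2: d^2 = A^4 + 2 + A^-4; d^3 = -A^6 - 3*A^2 - 3*A^-2 - A^-6; d^4 = A^8 + 4*A^4 + 6 + 4*A^-4 + A^-8; d^5 = -A^10 - 5*A^6 - 10*A^2 - 10*A^-2 - 5*A^-6 - A^-10.
  A^9 * (d^4) = A^17 + 4*A^13 + 6*A^9 + 4*A^5 + A
  A^7 * (9*d^3) = -9*A^13 - 27*A^9 - 27*A^5 - 9*A
  A^5 * (32*d^2 + 4*d^4) = 4*A^13 + 48*A^9 + 88*A^5 + 48*A + 4*A^-3
  A^3 * (53*d + 30*d^3 + d^5) = -A^13 - 35*A^9 - 153*A^5 - 153*A - 35*A^-3 - A^-7
  A^1 * (35 + 80*d^2 + 11*d^4) = 11*A^9 + 124*A^5 + 261*A + 124*A^-3 + 11*A^-7
  A^-1 * (86*d + 39*d^3 + d^5) = -A^9 - 44*A^5 - 213*A - 213*A^-3 - 44*A^-7 - A^-11
  A^-3 * (21 + 58*d^2 + 5*d^4) = 5*A^5 + 78*A + 167*A^-3 + 78*A^-7 + 5*A^-11
  A^-5 * (26*d + 10*d^3) = -10*A - 56*A^-3 - 56*A^-7 - 10*A^-11
  A^-7 * (3 + 6*d^2) = 6*A^-3 + 15*A^-7 + 6*A^-11
  A^-9 * (d) = -A^-7 - A^-11
Summing the groups: <K> = A^17 - 2*A^13 + 2*A^9 - 3*A^5 + 3*A - 3*A^-3 + 2*A^-7 - A^-11
Normalise by the writhe: (-A^3)^(-w) = (-A^3)^(1) = -A^3, so f(A) = -A^3 * <K> = -A^20 + 2*A^16 - 2*A^12 + 3*A^8 - 3*A^4 + 3 - 2*A^-4 + A^-8.
Substitute A = t^(-1/4), i.e. A^e → t^(-e/4): V(t) = t^2 - 2*t + 3 - 3*t^-1 + 3*t^-2 - 2*t^-3 + 2*t^-4 - t^-5

Answer: t^2 - 2*t + 3 - 3*t^-1 + 3*t^-2 - 2*t^-3 + 2*t^-4 - t^-5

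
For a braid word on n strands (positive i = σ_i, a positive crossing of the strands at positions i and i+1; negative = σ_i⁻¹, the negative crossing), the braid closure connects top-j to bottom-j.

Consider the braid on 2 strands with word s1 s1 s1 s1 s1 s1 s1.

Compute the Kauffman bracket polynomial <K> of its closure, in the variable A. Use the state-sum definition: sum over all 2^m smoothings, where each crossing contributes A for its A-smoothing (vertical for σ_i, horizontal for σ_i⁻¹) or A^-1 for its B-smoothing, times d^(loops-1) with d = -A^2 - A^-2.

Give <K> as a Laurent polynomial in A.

-A^9 - A + A^-3 - A^-7 + A^-11 - A^-15 + A^-19

Derivation:
Braid: s1 s1 s1 s1 s1 s1 s1 on 2 strands, 7 crossings.
Writhe w = (#positive) - (#negative) = 7 - 0 = 7.
State-sum expansion of <K>. There are 2^7 = 128 states.
For each crossing: s=0 is the vertical smoothing, s=1 horizontal. Crossing k contributes A^(sign_k * (1 - 2*s_k)); loop factor d = -A^2 - A^-2.
Tabulate the states by total A-exponent and number of loops L (A-exp: L × count):
  A^7: L=2 ×1
  A^5: L=1 ×7
  A^3: L=2 ×21
  A^1: L=3 ×35
  A^-1: L=4 ×35
  A^-3: L=5 ×21
  A^-5: L=6 ×7
  A^-7: L=7 ×1
Each group contributes A^e * Σ count * d^(L-1):
Powers of d = -A^2 - A^-2: d^2 = A^4 + 2 + A^-4; d^3 = -A^6 - 3*A^2 - 3*A^-2 - A^-6; d^4 = A^8 + 4*A^4 + 6 + 4*A^-4 + A^-8; d^5 = -A^10 - 5*A^6 - 10*A^2 - 10*A^-2 - 5*A^-6 - A^-10; d^6 = A^12 + 6*A^8 + 15*A^4 + 20 + 15*A^-4 + 6*A^-8 + A^-12.
  A^7 * (d) = -A^9 - A^5
  A^5 * (7) = 7*A^5
  A^3 * (21*d) = -21*A^5 - 21*A
  A^1 * (35*d^2) = 35*A^5 + 70*A + 35*A^-3
  A^-1 * (35*d^3) = -35*A^5 - 105*A - 105*A^-3 - 35*A^-7
  A^-3 * (21*d^4) = 21*A^5 + 84*A + 126*A^-3 + 84*A^-7 + 21*A^-11
  A^-5 * (7*d^5) = -7*A^5 - 35*A - 70*A^-3 - 70*A^-7 - 35*A^-11 - 7*A^-15
  A^-7 * (d^6) = A^5 + 6*A + 15*A^-3 + 20*A^-7 + 15*A^-11 + 6*A^-15 + A^-19
Summing the groups: <K> = -A^9 - A + A^-3 - A^-7 + A^-11 - A^-15 + A^-19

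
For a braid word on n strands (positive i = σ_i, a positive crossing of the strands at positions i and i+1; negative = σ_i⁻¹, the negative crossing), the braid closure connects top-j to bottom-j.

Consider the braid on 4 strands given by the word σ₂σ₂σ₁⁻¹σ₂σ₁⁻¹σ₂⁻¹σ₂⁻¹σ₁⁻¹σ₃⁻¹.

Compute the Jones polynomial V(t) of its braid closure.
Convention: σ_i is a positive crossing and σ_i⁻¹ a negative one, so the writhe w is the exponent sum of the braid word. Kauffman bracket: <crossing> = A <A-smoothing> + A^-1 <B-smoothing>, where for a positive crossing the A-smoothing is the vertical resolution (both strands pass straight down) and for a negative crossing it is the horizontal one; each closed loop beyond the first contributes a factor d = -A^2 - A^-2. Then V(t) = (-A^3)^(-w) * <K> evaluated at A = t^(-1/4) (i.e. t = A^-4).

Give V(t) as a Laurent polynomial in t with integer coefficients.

The presented braid s2 s2 s1^-1 s2 s1^-1 s2^-1 s2^-1 s1^-1 s3^-1 on 4 strands reduces by inverse Markov moves (closure unchanged at each step):
  Destabilize: the word has the form β·s3^-1 where s3^-1 occurs only as the final letter (β ∈ B_3); drop it and the last strand → 3 strands.
Reduced to β = s2 s2 s1^-1 s2 s1^-1 s2^-1 s2^-1 s1^-1 on 3 strands, 8 crossings.
Compute on β:
Braid: s2 s2 s1^-1 s2 s1^-1 s2^-1 s2^-1 s1^-1 on 3 strands, 8 crossings.
Writhe w = (#positive) - (#negative) = 3 - 5 = -2.
Enumerate smoothing states for the bracket polynomial. There are 2^8 = 256 states.
Each crossing splits two ways (0=vertical, 1=horizontal). The state's weight is A^(#A-smoothings - #B-smoothings) * d^(loops - 1).
Tabulate the states by total A-exponent and number of loops L (A-exp: L × count):
  A^8: L=4 ×1
  A^6: L=3 ×8
  A^4: L=2 ×23, L=4 ×5
  A^2: L=1 ×22, L=3 ×33, L=5 ×1
  A^0: L=2 ×52, L=4 ×18
  A^-2: L=1 ×13, L=3 ×37, L=5 ×6
  A^-4: L=2 ×14, L=4 ×13, L=6 ×1
  A^-6: L=3 ×6, L=5 ×2
  A^-8: L=4 ×1
Each group contributes A^e * Σ count * d^(L-1):
Powers of d = -A^2 - A^-2: d^2 = A^4 + 2 + A^-4; d^3 = -A^6 - 3*A^2 - 3*A^-2 - A^-6; d^4 = A^8 + 4*A^4 + 6 + 4*A^-4 + A^-8; d^5 = -A^10 - 5*A^6 - 10*A^2 - 10*A^-2 - 5*A^-6 - A^-10.
  A^8 * (d^3) = -A^14 - 3*A^10 - 3*A^6 - A^2
  A^6 * (8*d^2) = 8*A^10 + 16*A^6 + 8*A^2
  A^4 * (23*d + 5*d^3) = -5*A^10 - 38*A^6 - 38*A^2 - 5*A^-2
  A^2 * (22 + 33*d^2 + d^4) = A^10 + 37*A^6 + 94*A^2 + 37*A^-2 + A^-6
  A^0 * (52*d + 18*d^3) = -18*A^6 - 106*A^2 - 106*A^-2 - 18*A^-6
  A^-2 * (13 + 37*d^2 + 6*d^4) = 6*A^6 + 61*A^2 + 123*A^-2 + 61*A^-6 + 6*A^-10
  A^-4 * (14*d + 13*d^3 + d^5) = -A^6 - 18*A^2 - 63*A^-2 - 63*A^-6 - 18*A^-10 - A^-14
  A^-6 * (6*d^2 + 2*d^4) = 2*A^2 + 14*A^-2 + 24*A^-6 + 14*A^-10 + 2*A^-14
  A^-8 * (d^3) = -A^-2 - 3*A^-6 - 3*A^-10 - A^-14
Summing the groups: <K> = -A^14 + A^10 - A^6 + 2*A^2 - A^-2 + 2*A^-6 - A^-10
Normalise by the writhe: (-A^3)^(-w) = (-A^3)^(2) = A^6, so f(A) = A^6 * <K> = -A^20 + A^16 - A^12 + 2*A^8 - A^4 + 2 - A^-4.
Substitute A = t^(-1/4), i.e. A^e → t^(-e/4): V(t) = -t + 2 - t^-1 + 2*t^-2 - t^-3 + t^-4 - t^-5

Answer: -t + 2 - t^-1 + 2*t^-2 - t^-3 + t^-4 - t^-5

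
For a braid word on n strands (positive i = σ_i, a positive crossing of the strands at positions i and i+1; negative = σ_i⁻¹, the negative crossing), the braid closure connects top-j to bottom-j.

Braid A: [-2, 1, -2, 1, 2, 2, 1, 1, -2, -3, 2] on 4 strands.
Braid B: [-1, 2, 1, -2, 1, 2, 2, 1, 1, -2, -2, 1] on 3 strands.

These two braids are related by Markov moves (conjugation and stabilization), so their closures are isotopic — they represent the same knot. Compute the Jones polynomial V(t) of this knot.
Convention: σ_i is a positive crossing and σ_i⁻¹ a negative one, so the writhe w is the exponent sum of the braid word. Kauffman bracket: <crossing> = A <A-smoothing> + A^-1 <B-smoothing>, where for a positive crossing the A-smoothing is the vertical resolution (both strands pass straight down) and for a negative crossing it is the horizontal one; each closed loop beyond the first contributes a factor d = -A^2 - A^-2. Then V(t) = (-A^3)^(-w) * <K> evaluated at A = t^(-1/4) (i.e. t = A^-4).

t^7 - 2*t^6 + 2*t^5 - 3*t^4 + 3*t^3 - 2*t^2 + 2*t

Derivation:
Markov-equivalent braids have isotopic closures, hence identical knot invariants. Strip the Markov moves from each word to reach a common short braid β, then compute V(t) once on β.
Braid A: s2^-1 s1 s2^-1 s1 s2 s2 s1 s1 s2^-1 s3^-1 s2 on 4 strands reduces by inverse Markov moves (closure unchanged at each step):
  Deconjugate: the word is γ·β·γ⁻¹ with γ = s2^-1 (prefix) and γ⁻¹ = s2 (suffix); strip both.
  Destabilize: the word has the form β·s3^-1 where s3^-1 occurs only as the final letter (β ∈ B_3); drop it and the last strand → 3 strands.
Reduced to β = s1 s2^-1 s1 s2 s2 s1 s1 s2^-1 on 3 strands, 8 crossings.
Braid B: s1^-1 s2 s1 s2^-1 s1 s2 s2 s1 s1 s2^-1 s2^-1 s1 on 3 strands reduces by inverse Markov moves (closure unchanged at each step):
  Deconjugate: the word is γ·β·γ⁻¹ with γ = s1^-1 s2 (prefix) and γ⁻¹ = s2^-1 s1 (suffix); strip both.
Reduced to β = s1 s2^-1 s1 s2 s2 s1 s1 s2^-1 on 3 strands, 8 crossings.
Both give the same β = s1 s2^-1 s1 s2 s2 s1 s1 s2^-1 on 3 strands, so one state sum suffices:
Braid: s1 s2^-1 s1 s2 s2 s1 s1 s2^-1 on 3 strands, 8 crossings.
Writhe w = (#positive) - (#negative) = 6 - 2 = 4.
State-sum expansion of <K>. There are 2^8 = 256 states.
For each crossing: s=0 is the vertical smoothing, s=1 horizontal. Crossing k contributes A^(sign_k * (1 - 2*s_k)); loop factor d = -A^2 - A^-2.
Tabulate the states by total A-exponent and number of loops L (A-exp: L × count):
  A^8: L=3 ×1
  A^6: L=2 ×6, L=4 ×2
  A^4: L=1 ×11, L=3 ×16, L=5 ×1
  A^2: L=2 ×47, L=4 ×9
  A^0: L=1 ×26, L=3 ×43, L=5 ×1
  A^-2: L=2 ×41, L=4 ×15
  A^-4: L=3 ×26, L=5 ×2
  A^-6: L=4 ×8
  A^-8: L=5 ×1
Each group contributes A^e * Σ count * d^(L-1):
Powers of d = -A^2 - A^-2: d^2 = A^4 + 2 + A^-4; d^3 = -A^6 - 3*A^2 - 3*A^-2 - A^-6; d^4 = A^8 + 4*A^4 + 6 + 4*A^-4 + A^-8.
  A^8 * (d^2) = A^12 + 2*A^8 + A^4
  A^6 * (6*d + 2*d^3) = -2*A^12 - 12*A^8 - 12*A^4 - 2
  A^4 * (11 + 16*d^2 + d^4) = A^12 + 20*A^8 + 49*A^4 + 20 + A^-4
  A^2 * (47*d + 9*d^3) = -9*A^8 - 74*A^4 - 74 - 9*A^-4
  A^0 * (26 + 43*d^2 + d^4) = A^8 + 47*A^4 + 118 + 47*A^-4 + A^-8
  A^-2 * (41*d + 15*d^3) = -15*A^4 - 86 - 86*A^-4 - 15*A^-8
  A^-4 * (26*d^2 + 2*d^4) = 2*A^4 + 34 + 64*A^-4 + 34*A^-8 + 2*A^-12
  A^-6 * (8*d^3) = -8 - 24*A^-4 - 24*A^-8 - 8*A^-12
  A^-8 * (d^4) = 1 + 4*A^-4 + 6*A^-8 + 4*A^-12 + A^-16
Summing the groups: <K> = 2*A^8 - 2*A^4 + 3 - 3*A^-4 + 2*A^-8 - 2*A^-12 + A^-16
Normalise by the writhe: (-A^3)^(-w) = (-A^3)^(-4) = A^-12, so f(A) = A^-12 * <K> = 2*A^-4 - 2*A^-8 + 3*A^-12 - 3*A^-16 + 2*A^-20 - 2*A^-24 + A^-28.
Substitute A = t^(-1/4), i.e. A^e → t^(-e/4): V(t) = t^7 - 2*t^6 + 2*t^5 - 3*t^4 + 3*t^3 - 2*t^2 + 2*t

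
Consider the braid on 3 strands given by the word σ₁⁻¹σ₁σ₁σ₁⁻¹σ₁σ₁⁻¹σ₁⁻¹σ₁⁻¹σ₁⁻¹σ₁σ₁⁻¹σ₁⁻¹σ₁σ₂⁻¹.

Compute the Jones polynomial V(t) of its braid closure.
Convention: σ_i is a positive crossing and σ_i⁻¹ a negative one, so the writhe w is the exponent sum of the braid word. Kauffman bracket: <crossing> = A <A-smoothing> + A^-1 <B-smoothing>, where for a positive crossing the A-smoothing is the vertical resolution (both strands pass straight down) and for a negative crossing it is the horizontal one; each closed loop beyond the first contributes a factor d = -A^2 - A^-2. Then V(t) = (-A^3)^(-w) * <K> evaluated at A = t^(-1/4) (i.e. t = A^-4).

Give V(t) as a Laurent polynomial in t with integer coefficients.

t^-1 + t^-3 - t^-4

Derivation:
The presented braid s1^-1 s1 s1 s1^-1 s1 s1^-1 s1^-1 s1^-1 s1^-1 s1 s1^-1 s1^-1 s1 s2^-1 on 3 strands reduces by inverse Markov moves (closure unchanged at each step):
  Destabilize: the word has the form β·s2^-1 where s2^-1 occurs only as the final letter (β ∈ B_2); drop it and the last strand → 2 strands.
  Deconjugate: the word is γ·β·γ⁻¹ with γ = s1^-1 s1 (prefix) and γ⁻¹ = s1^-1 s1 (suffix); strip both.
Reduced to β = s1 s1^-1 s1 s1^-1 s1^-1 s1^-1 s1^-1 s1 s1^-1 on 2 strands, 9 crossings.
Compute on β:
First cancel adjacent σ_i σ_i⁻¹ pairs (Reidemeister II — same braid, same closure): s1 s1^-1 s1 s1^-1 s1^-1 s1^-1 s1^-1 s1 s1^-1 → s1^-1 s1^-1 s1^-1.
Braid: s1^-1 s1^-1 s1^-1 on 2 strands, 3 crossings.
Writhe w = (#positive) - (#negative) = 0 - 3 = -3.
Enumerate smoothing states for the bracket polynomial. There are 2^3 = 8 states.
Smooth each crossing (0=||, 1=⌣⌢); contribution A^(Σ sign_k(1-2s_k)) * d^(L-1).
  state 000: A-exp=-3, loops=2, term = A^-3 * d^1
  state 001: A-exp=-1, loops=1, term = A^-1 * d^0
  state 010: A-exp=-1, loops=1, term = A^-1 * d^0
  state 011: A-exp=+1, loops=2, term = A^1 * d^1
  state 100: A-exp=-1, loops=1, term = A^-1 * d^0
  state 101: A-exp=+1, loops=2, term = A^1 * d^1
  state 110: A-exp=+1, loops=2, term = A^1 * d^1
  state 111: A-exp=+3, loops=3, term = A^3 * d^2
Collect the terms by A-exponent (count of states per loop number):
Powers of d = -A^2 - A^-2: d^2 = A^4 + 2 + A^-4.
  A^3 * (d^2) = A^7 + 2*A^3 + A^-1
  A^1 * (3*d) = -3*A^3 - 3*A^-1
  A^-1 * (3) = 3*A^-1
  A^-3 * (d) = -A^-1 - A^-5
Summing the groups: <K> = A^7 - A^3 - A^-5
Normalise by the writhe: (-A^3)^(-w) = (-A^3)^(3) = -A^9, so f(A) = -A^9 * <K> = -A^16 + A^12 + A^4.
Substitute A = t^(-1/4), i.e. A^e → t^(-e/4): V(t) = t^-1 + t^-3 - t^-4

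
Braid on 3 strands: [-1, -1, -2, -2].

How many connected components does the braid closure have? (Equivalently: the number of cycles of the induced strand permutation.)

Track the strand permutation on 3 strands, starting from identity.
  step 1: s1^-1 swaps positions 1,2 -> [2 1 3]
  step 2: s1^-1 swaps positions 1,2 -> [1 2 3]
  step 3: s2^-1 swaps positions 2,3 -> [1 3 2]
  step 4: s2^-1 swaps positions 2,3 -> [1 2 3]
Final permutation (position -> original strand): [1 2 3]
Closure components = cycle count of this permutation = 3.

Answer: 3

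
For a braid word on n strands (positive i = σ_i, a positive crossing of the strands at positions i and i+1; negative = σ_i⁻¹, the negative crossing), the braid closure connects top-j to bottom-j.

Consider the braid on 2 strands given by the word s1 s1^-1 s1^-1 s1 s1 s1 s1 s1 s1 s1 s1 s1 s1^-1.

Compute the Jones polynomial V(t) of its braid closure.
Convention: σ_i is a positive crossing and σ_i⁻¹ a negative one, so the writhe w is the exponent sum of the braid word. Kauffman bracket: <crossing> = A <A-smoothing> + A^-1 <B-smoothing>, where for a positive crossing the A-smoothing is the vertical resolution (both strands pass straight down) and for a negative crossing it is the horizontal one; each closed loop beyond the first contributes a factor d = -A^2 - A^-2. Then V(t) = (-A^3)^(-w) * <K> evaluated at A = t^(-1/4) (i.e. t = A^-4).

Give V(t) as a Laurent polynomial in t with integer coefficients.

The presented braid s1 s1^-1 s1^-1 s1 s1 s1 s1 s1 s1 s1 s1 s1 s1^-1 on 2 strands reduces by inverse Markov moves (closure unchanged at each step):
  Deconjugate: the word is γ·β·γ⁻¹ with γ = s1 (prefix) and γ⁻¹ = s1^-1 (suffix); strip both.
  Deconjugate: the word is γ·β·γ⁻¹ with γ = s1^-1 (prefix) and γ⁻¹ = s1 (suffix); strip both.
  Deconjugate: the word is γ·β·γ⁻¹ with γ = s1^-1 (prefix) and γ⁻¹ = s1 (suffix); strip both.
Reduced to β = s1 s1 s1 s1 s1 s1 s1 on 2 strands, 7 crossings.
Compute on β:
Braid: s1 s1 s1 s1 s1 s1 s1 on 2 strands, 7 crossings.
Writhe w = (#positive) - (#negative) = 7 - 0 = 7.
State-sum expansion of <K>. There are 2^7 = 128 states.
Each crossing splits two ways (0=vertical, 1=horizontal). The state's weight is A^(#A-smoothings - #B-smoothings) * d^(loops - 1).
Tabulate the states by total A-exponent and number of loops L (A-exp: L × count):
  A^7: L=2 ×1
  A^5: L=1 ×7
  A^3: L=2 ×21
  A^1: L=3 ×35
  A^-1: L=4 ×35
  A^-3: L=5 ×21
  A^-5: L=6 ×7
  A^-7: L=7 ×1
Each group contributes A^e * Σ count * d^(L-1):
Powers of d = -A^2 - A^-2: d^2 = A^4 + 2 + A^-4; d^3 = -A^6 - 3*A^2 - 3*A^-2 - A^-6; d^4 = A^8 + 4*A^4 + 6 + 4*A^-4 + A^-8; d^5 = -A^10 - 5*A^6 - 10*A^2 - 10*A^-2 - 5*A^-6 - A^-10; d^6 = A^12 + 6*A^8 + 15*A^4 + 20 + 15*A^-4 + 6*A^-8 + A^-12.
  A^7 * (d) = -A^9 - A^5
  A^5 * (7) = 7*A^5
  A^3 * (21*d) = -21*A^5 - 21*A
  A^1 * (35*d^2) = 35*A^5 + 70*A + 35*A^-3
  A^-1 * (35*d^3) = -35*A^5 - 105*A - 105*A^-3 - 35*A^-7
  A^-3 * (21*d^4) = 21*A^5 + 84*A + 126*A^-3 + 84*A^-7 + 21*A^-11
  A^-5 * (7*d^5) = -7*A^5 - 35*A - 70*A^-3 - 70*A^-7 - 35*A^-11 - 7*A^-15
  A^-7 * (d^6) = A^5 + 6*A + 15*A^-3 + 20*A^-7 + 15*A^-11 + 6*A^-15 + A^-19
Summing the groups: <K> = -A^9 - A + A^-3 - A^-7 + A^-11 - A^-15 + A^-19
Normalise by the writhe: (-A^3)^(-w) = (-A^3)^(-7) = -A^-21, so f(A) = -A^-21 * <K> = A^-12 + A^-20 - A^-24 + A^-28 - A^-32 + A^-36 - A^-40.
Substitute A = t^(-1/4), i.e. A^e → t^(-e/4): V(t) = -t^10 + t^9 - t^8 + t^7 - t^6 + t^5 + t^3

Answer: -t^10 + t^9 - t^8 + t^7 - t^6 + t^5 + t^3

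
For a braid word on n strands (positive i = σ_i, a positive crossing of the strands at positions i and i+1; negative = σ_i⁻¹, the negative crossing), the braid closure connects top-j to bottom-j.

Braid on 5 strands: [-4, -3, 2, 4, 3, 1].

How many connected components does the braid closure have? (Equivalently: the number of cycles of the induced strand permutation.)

1

Derivation:
Track the strand permutation on 5 strands, starting from identity.
  step 1: s4^-1 swaps positions 4,5 -> [1 2 3 5 4]
  step 2: s3^-1 swaps positions 3,4 -> [1 2 5 3 4]
  step 3: s2 swaps positions 2,3 -> [1 5 2 3 4]
  step 4: s4 swaps positions 4,5 -> [1 5 2 4 3]
  step 5: s3 swaps positions 3,4 -> [1 5 4 2 3]
  step 6: s1 swaps positions 1,2 -> [5 1 4 2 3]
Final permutation (position -> original strand): [5 1 4 2 3]
Closure components = cycle count of this permutation = 1.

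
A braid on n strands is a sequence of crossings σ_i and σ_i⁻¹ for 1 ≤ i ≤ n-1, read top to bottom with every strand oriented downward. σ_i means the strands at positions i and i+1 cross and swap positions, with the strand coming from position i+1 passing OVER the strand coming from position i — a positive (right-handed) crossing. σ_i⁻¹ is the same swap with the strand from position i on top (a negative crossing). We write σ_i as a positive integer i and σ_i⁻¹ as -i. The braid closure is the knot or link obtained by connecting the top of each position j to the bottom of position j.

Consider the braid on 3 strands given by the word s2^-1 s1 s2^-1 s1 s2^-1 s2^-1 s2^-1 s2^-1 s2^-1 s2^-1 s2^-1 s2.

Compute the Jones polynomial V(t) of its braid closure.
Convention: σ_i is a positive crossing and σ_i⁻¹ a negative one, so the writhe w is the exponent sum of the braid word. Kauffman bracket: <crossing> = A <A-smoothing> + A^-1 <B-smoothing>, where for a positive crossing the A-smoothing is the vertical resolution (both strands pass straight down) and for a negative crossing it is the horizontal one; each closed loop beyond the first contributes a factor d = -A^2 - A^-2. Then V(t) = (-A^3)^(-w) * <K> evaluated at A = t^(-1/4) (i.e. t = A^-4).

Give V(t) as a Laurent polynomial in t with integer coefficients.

The presented braid s2^-1 s1 s2^-1 s1 s2^-1 s2^-1 s2^-1 s2^-1 s2^-1 s2^-1 s2^-1 s2 on 3 strands reduces by inverse Markov moves (closure unchanged at each step):
  Deconjugate: the word is γ·β·γ⁻¹ with γ = s2^-1 (prefix) and γ⁻¹ = s2 (suffix); strip both.
Reduced to β = s1 s2^-1 s1 s2^-1 s2^-1 s2^-1 s2^-1 s2^-1 s2^-1 s2^-1 on 3 strands, 10 crossings.
Compute on β:
Braid: s1 s2^-1 s1 s2^-1 s2^-1 s2^-1 s2^-1 s2^-1 s2^-1 s2^-1 on 3 strands, 10 crossings.
Writhe w = (#positive) - (#negative) = 2 - 8 = -6.
State-sum expansion of <K>. There are 2^10 = 1024 states.
For each crossing: s=0 is the vertical smoothing, s=1 horizontal. Crossing k contributes A^(sign_k * (1 - 2*s_k)); loop factor d = -A^2 - A^-2.
Tabulate the states by total A-exponent and number of loops L (A-exp: L × count):
  A^10: L=9 ×1
  A^8: L=8 ×10
  A^6: L=7 ×45
  A^4: L=6 ×119, L=8 ×1
  A^2: L=5 ×203, L=7 ×7
  A^0: L=4 ×231, L=6 ×21
  A^-2: L=3 ×175, L=5 ×35
  A^-4: L=2 ×85, L=4 ×35
  A^-6: L=1 ×23, L=3 ×22
  A^-8: L=2 ×10
  A^-10: L=3 ×1
Each group contributes A^e * Σ count * d^(L-1):
Powers of d = -A^2 - A^-2: d^2 = A^4 + 2 + A^-4; d^3 = -A^6 - 3*A^2 - 3*A^-2 - A^-6; d^4 = A^8 + 4*A^4 + 6 + 4*A^-4 + A^-8; d^5 = -A^10 - 5*A^6 - 10*A^2 - 10*A^-2 - 5*A^-6 - A^-10; d^6 = A^12 + 6*A^8 + 15*A^4 + 20 + 15*A^-4 + 6*A^-8 + A^-12; d^7 = -A^14 - 7*A^10 - 21*A^6 - 35*A^2 - 35*A^-2 - 21*A^-6 - 7*A^-10 - A^-14; d^8 = A^16 + 8*A^12 + 28*A^8 + 56*A^4 + 70 + 56*A^-4 + 28*A^-8 + 8*A^-12 + A^-16.
  A^10 * (d^8) = A^26 + 8*A^22 + 28*A^18 + 56*A^14 + 70*A^10 + 56*A^6 + 28*A^2 + 8*A^-2 + A^-6
  A^8 * (10*d^7) = -10*A^22 - 70*A^18 - 210*A^14 - 350*A^10 - 350*A^6 - 210*A^2 - 70*A^-2 - 10*A^-6
  A^6 * (45*d^6) = 45*A^18 + 270*A^14 + 675*A^10 + 900*A^6 + 675*A^2 + 270*A^-2 + 45*A^-6
  A^4 * (119*d^5 + d^7) = -A^18 - 126*A^14 - 616*A^10 - 1225*A^6 - 1225*A^2 - 616*A^-2 - 126*A^-6 - A^-10
  A^2 * (203*d^4 + 7*d^6) = 7*A^14 + 245*A^10 + 917*A^6 + 1358*A^2 + 917*A^-2 + 245*A^-6 + 7*A^-10
  A^0 * (231*d^3 + 21*d^5) = -21*A^10 - 336*A^6 - 903*A^2 - 903*A^-2 - 336*A^-6 - 21*A^-10
  A^-2 * (175*d^2 + 35*d^4) = 35*A^6 + 315*A^2 + 560*A^-2 + 315*A^-6 + 35*A^-10
  A^-4 * (85*d + 35*d^3) = -35*A^2 - 190*A^-2 - 190*A^-6 - 35*A^-10
  A^-6 * (23 + 22*d^2) = 22*A^-2 + 67*A^-6 + 22*A^-10
  A^-8 * (10*d) = -10*A^-6 - 10*A^-10
  A^-10 * (d^2) = A^-6 + 2*A^-10 + A^-14
Summing the groups: <K> = A^26 - 2*A^22 + 2*A^18 - 3*A^14 + 3*A^10 - 3*A^6 + 3*A^2 - 2*A^-2 + 2*A^-6 - A^-10 + A^-14
Normalise by the writhe: (-A^3)^(-w) = (-A^3)^(6) = A^18, so f(A) = A^18 * <K> = A^44 - 2*A^40 + 2*A^36 - 3*A^32 + 3*A^28 - 3*A^24 + 3*A^20 - 2*A^16 + 2*A^12 - A^8 + A^4.
Substitute A = t^(-1/4), i.e. A^e → t^(-e/4): V(t) = t^-1 - t^-2 + 2*t^-3 - 2*t^-4 + 3*t^-5 - 3*t^-6 + 3*t^-7 - 3*t^-8 + 2*t^-9 - 2*t^-10 + t^-11

Answer: t^-1 - t^-2 + 2*t^-3 - 2*t^-4 + 3*t^-5 - 3*t^-6 + 3*t^-7 - 3*t^-8 + 2*t^-9 - 2*t^-10 + t^-11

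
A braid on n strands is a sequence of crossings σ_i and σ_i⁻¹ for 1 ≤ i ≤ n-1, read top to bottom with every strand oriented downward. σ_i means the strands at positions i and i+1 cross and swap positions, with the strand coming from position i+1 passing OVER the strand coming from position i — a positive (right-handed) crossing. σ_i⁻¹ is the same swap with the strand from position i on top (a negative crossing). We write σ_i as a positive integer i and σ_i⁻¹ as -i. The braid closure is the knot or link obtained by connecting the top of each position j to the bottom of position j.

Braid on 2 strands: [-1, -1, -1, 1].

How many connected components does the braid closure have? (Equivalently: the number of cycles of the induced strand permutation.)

Track the strand permutation on 2 strands, starting from identity.
  step 1: s1^-1 swaps positions 1,2 -> [2 1]
  step 2: s1^-1 swaps positions 1,2 -> [1 2]
  step 3: s1^-1 swaps positions 1,2 -> [2 1]
  step 4: s1 swaps positions 1,2 -> [1 2]
Final permutation (position -> original strand): [1 2]
Closure components = cycle count of this permutation = 2.

Answer: 2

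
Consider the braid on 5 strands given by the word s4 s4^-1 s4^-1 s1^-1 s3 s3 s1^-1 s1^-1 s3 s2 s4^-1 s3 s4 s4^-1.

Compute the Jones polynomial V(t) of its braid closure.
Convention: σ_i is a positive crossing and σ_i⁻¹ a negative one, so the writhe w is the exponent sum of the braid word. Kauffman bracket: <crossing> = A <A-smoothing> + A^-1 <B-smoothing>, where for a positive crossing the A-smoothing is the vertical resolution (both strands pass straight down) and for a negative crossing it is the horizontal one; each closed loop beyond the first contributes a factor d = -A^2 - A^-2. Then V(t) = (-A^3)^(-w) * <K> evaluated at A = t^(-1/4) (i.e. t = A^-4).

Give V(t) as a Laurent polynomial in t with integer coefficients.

t^4 - 2*t^3 + 3*t^2 - 5*t + 6 - 5*t^-1 + 5*t^-2 - 3*t^-3 + 2*t^-4 - t^-5

Derivation:
The presented braid s4 s4^-1 s4^-1 s1^-1 s3 s3 s1^-1 s1^-1 s3 s2 s4^-1 s3 s4 s4^-1 on 5 strands reduces by inverse Markov moves (closure unchanged at each step):
  Deconjugate: the word is γ·β·γ⁻¹ with γ = s4 s4^-1 (prefix) and γ⁻¹ = s4 s4^-1 (suffix); strip both.
Reduced to β = s4^-1 s1^-1 s3 s3 s1^-1 s1^-1 s3 s2 s4^-1 s3 on 5 strands, 10 crossings.
Compute on β:
Braid: s4^-1 s1^-1 s3 s3 s1^-1 s1^-1 s3 s2 s4^-1 s3 on 5 strands, 10 crossings.
Writhe w = (#positive) - (#negative) = 5 - 5 = 0.
Computing the Kauffman bracket via state sum. There are 2^10 = 1024 states.
Each crossing splits two ways (0=vertical, 1=horizontal). The state's weight is A^(#A-smoothings - #B-smoothings) * d^(loops - 1).
Tabulate the states by total A-exponent and number of loops L (A-exp: L × count):
  A^10: L=6 ×1
  A^8: L=5 ×10
  A^6: L=4 ×41, L=6 ×4
  A^4: L=3 ×83, L=5 ×36, L=7 ×1
  A^2: L=2 ×84, L=4 ×107, L=6 ×19
  A^0: L=1 ×33, L=3 ×143, L=5 ×70, L=7 ×6
  A^-2: L=2 ×68, L=4 ×116, L=6 ×25, L=8 ×1
  A^-4: L=3 ×64, L=5 ×52, L=7 ×4
  A^-6: L=4 ×33, L=6 ×12
  A^-8: L=5 ×9, L=7 ×1
  A^-10: L=6 ×1
Each group contributes A^e * Σ count * d^(L-1):
Powers of d = -A^2 - A^-2: d^2 = A^4 + 2 + A^-4; d^3 = -A^6 - 3*A^2 - 3*A^-2 - A^-6; d^4 = A^8 + 4*A^4 + 6 + 4*A^-4 + A^-8; d^5 = -A^10 - 5*A^6 - 10*A^2 - 10*A^-2 - 5*A^-6 - A^-10; d^6 = A^12 + 6*A^8 + 15*A^4 + 20 + 15*A^-4 + 6*A^-8 + A^-12; d^7 = -A^14 - 7*A^10 - 21*A^6 - 35*A^2 - 35*A^-2 - 21*A^-6 - 7*A^-10 - A^-14.
  A^10 * (d^5) = -A^20 - 5*A^16 - 10*A^12 - 10*A^8 - 5*A^4 - 1
  A^8 * (10*d^4) = 10*A^16 + 40*A^12 + 60*A^8 + 40*A^4 + 10
  A^6 * (41*d^3 + 4*d^5) = -4*A^16 - 61*A^12 - 163*A^8 - 163*A^4 - 61 - 4*A^-4
  A^4 * (83*d^2 + 36*d^4 + d^6) = A^16 + 42*A^12 + 242*A^8 + 402*A^4 + 242 + 42*A^-4 + A^-8
  A^2 * (84*d + 107*d^3 + 19*d^5) = -19*A^12 - 202*A^8 - 595*A^4 - 595 - 202*A^-4 - 19*A^-8
  A^0 * (33 + 143*d^2 + 70*d^4 + 6*d^6) = 6*A^12 + 106*A^8 + 513*A^4 + 859 + 513*A^-4 + 106*A^-8 + 6*A^-12
  A^-2 * (68*d + 116*d^3 + 25*d^5 + d^7) = -A^12 - 32*A^8 - 262*A^4 - 701 - 701*A^-4 - 262*A^-8 - 32*A^-12 - A^-16
  A^-4 * (64*d^2 + 52*d^4 + 4*d^6) = 4*A^8 + 76*A^4 + 332 + 520*A^-4 + 332*A^-8 + 76*A^-12 + 4*A^-16
  A^-6 * (33*d^3 + 12*d^5) = -12*A^4 - 93 - 219*A^-4 - 219*A^-8 - 93*A^-12 - 12*A^-16
  A^-8 * (9*d^4 + d^6) = A^4 + 15 + 51*A^-4 + 74*A^-8 + 51*A^-12 + 15*A^-16 + A^-20
  A^-10 * (d^5) = -1 - 5*A^-4 - 10*A^-8 - 10*A^-12 - 5*A^-16 - A^-20
Summing the groups: <K> = -A^20 + 2*A^16 - 3*A^12 + 5*A^8 - 5*A^4 + 6 - 5*A^-4 + 3*A^-8 - 2*A^-12 + A^-16
Normalise by the writhe: (-A^3)^(-w) = (-A^3)^(0) = 1, so f(A) = 1 * <K> = -A^20 + 2*A^16 - 3*A^12 + 5*A^8 - 5*A^4 + 6 - 5*A^-4 + 3*A^-8 - 2*A^-12 + A^-16.
Substitute A = t^(-1/4), i.e. A^e → t^(-e/4): V(t) = t^4 - 2*t^3 + 3*t^2 - 5*t + 6 - 5*t^-1 + 5*t^-2 - 3*t^-3 + 2*t^-4 - t^-5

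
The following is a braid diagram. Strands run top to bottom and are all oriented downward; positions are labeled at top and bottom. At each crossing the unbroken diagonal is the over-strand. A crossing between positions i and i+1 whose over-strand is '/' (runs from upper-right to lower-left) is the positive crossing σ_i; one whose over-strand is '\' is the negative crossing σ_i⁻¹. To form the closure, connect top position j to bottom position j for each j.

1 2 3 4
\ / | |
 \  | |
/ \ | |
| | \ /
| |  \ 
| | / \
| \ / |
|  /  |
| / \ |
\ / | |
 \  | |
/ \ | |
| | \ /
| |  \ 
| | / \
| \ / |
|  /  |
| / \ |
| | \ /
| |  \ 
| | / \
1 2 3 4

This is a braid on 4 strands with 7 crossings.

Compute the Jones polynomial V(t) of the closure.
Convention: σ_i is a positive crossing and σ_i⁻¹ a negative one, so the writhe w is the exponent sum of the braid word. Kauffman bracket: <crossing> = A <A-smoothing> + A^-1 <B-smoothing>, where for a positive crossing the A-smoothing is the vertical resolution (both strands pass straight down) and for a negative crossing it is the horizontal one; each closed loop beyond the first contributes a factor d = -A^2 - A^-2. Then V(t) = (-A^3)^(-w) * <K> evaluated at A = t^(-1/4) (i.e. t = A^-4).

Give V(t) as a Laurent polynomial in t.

t - 2 + 3*t^-1 - 3*t^-2 + 4*t^-3 - 3*t^-4 + 2*t^-5 - t^-6

Derivation:
Reading the diagram top to bottom ('/'-over between positions i,i+1 = s_i, '\'-over = s_i^-1): braid word = s1^-1 s3^-1 s2 s1^-1 s3^-1 s2 s3^-1.
Braid: s1^-1 s3^-1 s2 s1^-1 s3^-1 s2 s3^-1 on 4 strands, 7 crossings.
Writhe w = (#positive) - (#negative) = 2 - 5 = -3.
State-sum expansion of <K>. There are 2^7 = 128 states.
For each crossing: s=0 is the vertical smoothing, s=1 horizontal. Crossing k contributes A^(sign_k * (1 - 2*s_k)); loop factor d = -A^2 - A^-2.
Tabulate the states by total A-exponent and number of loops L (A-exp: L × count):
  A^7: L=5 ×1
  A^5: L=4 ×7
  A^3: L=3 ×20, L=5 ×1
  A^1: L=2 ×29, L=4 ×6
  A^-1: L=1 ×19, L=3 ×16
  A^-3: L=2 ×19, L=4 ×2
  A^-5: L=3 ×7
  A^-7: L=4 ×1
Each group contributes A^e * Σ count * d^(L-1):
Powers of d = -A^2 - A^-2: d^2 = A^4 + 2 + A^-4; d^3 = -A^6 - 3*A^2 - 3*A^-2 - A^-6; d^4 = A^8 + 4*A^4 + 6 + 4*A^-4 + A^-8.
  A^7 * (d^4) = A^15 + 4*A^11 + 6*A^7 + 4*A^3 + A^-1
  A^5 * (7*d^3) = -7*A^11 - 21*A^7 - 21*A^3 - 7*A^-1
  A^3 * (20*d^2 + d^4) = A^11 + 24*A^7 + 46*A^3 + 24*A^-1 + A^-5
  A^1 * (29*d + 6*d^3) = -6*A^7 - 47*A^3 - 47*A^-1 - 6*A^-5
  A^-1 * (19 + 16*d^2) = 16*A^3 + 51*A^-1 + 16*A^-5
  A^-3 * (19*d + 2*d^3) = -2*A^3 - 25*A^-1 - 25*A^-5 - 2*A^-9
  A^-5 * (7*d^2) = 7*A^-1 + 14*A^-5 + 7*A^-9
  A^-7 * (d^3) = -A^-1 - 3*A^-5 - 3*A^-9 - A^-13
Summing the groups: <K> = A^15 - 2*A^11 + 3*A^7 - 4*A^3 + 3*A^-1 - 3*A^-5 + 2*A^-9 - A^-13
Normalise by the writhe: (-A^3)^(-w) = (-A^3)^(3) = -A^9, so f(A) = -A^9 * <K> = -A^24 + 2*A^20 - 3*A^16 + 4*A^12 - 3*A^8 + 3*A^4 - 2 + A^-4.
Substitute A = t^(-1/4), i.e. A^e → t^(-e/4): V(t) = t - 2 + 3*t^-1 - 3*t^-2 + 4*t^-3 - 3*t^-4 + 2*t^-5 - t^-6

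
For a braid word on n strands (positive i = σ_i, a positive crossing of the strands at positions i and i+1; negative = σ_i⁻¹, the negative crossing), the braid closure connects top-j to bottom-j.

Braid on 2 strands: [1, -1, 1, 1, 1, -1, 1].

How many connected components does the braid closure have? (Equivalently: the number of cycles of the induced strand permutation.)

1

Derivation:
Track the strand permutation on 2 strands, starting from identity.
  step 1: s1 swaps positions 1,2 -> [2 1]
  step 2: s1^-1 swaps positions 1,2 -> [1 2]
  step 3: s1 swaps positions 1,2 -> [2 1]
  step 4: s1 swaps positions 1,2 -> [1 2]
  step 5: s1 swaps positions 1,2 -> [2 1]
  step 6: s1^-1 swaps positions 1,2 -> [1 2]
  step 7: s1 swaps positions 1,2 -> [2 1]
Final permutation (position -> original strand): [2 1]
Closure components = cycle count of this permutation = 1.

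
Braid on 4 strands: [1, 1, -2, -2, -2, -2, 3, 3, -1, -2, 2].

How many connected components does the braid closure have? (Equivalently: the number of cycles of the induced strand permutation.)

Track the strand permutation on 4 strands, starting from identity.
  step 1: s1 swaps positions 1,2 -> [2 1 3 4]
  step 2: s1 swaps positions 1,2 -> [1 2 3 4]
  step 3: s2^-1 swaps positions 2,3 -> [1 3 2 4]
  step 4: s2^-1 swaps positions 2,3 -> [1 2 3 4]
  step 5: s2^-1 swaps positions 2,3 -> [1 3 2 4]
  step 6: s2^-1 swaps positions 2,3 -> [1 2 3 4]
  step 7: s3 swaps positions 3,4 -> [1 2 4 3]
  step 8: s3 swaps positions 3,4 -> [1 2 3 4]
  step 9: s1^-1 swaps positions 1,2 -> [2 1 3 4]
  step 10: s2^-1 swaps positions 2,3 -> [2 3 1 4]
  step 11: s2 swaps positions 2,3 -> [2 1 3 4]
Final permutation (position -> original strand): [2 1 3 4]
Closure components = cycle count of this permutation = 3.

Answer: 3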